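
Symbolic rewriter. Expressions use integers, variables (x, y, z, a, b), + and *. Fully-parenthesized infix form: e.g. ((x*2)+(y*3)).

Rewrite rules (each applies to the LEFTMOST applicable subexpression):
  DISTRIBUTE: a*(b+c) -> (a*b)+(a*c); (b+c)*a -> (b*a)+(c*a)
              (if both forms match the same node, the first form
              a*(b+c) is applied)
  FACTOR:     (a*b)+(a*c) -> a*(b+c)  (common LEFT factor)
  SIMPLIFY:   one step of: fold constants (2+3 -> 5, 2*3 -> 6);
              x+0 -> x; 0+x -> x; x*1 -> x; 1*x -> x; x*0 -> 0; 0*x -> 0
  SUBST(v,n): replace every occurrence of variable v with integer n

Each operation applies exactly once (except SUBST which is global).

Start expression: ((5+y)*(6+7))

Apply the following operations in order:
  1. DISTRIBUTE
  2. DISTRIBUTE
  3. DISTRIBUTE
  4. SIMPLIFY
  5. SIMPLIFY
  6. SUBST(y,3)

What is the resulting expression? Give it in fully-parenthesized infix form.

Answer: ((30+(3*6))+(35+(3*7)))

Derivation:
Start: ((5+y)*(6+7))
Apply DISTRIBUTE at root (target: ((5+y)*(6+7))): ((5+y)*(6+7)) -> (((5+y)*6)+((5+y)*7))
Apply DISTRIBUTE at L (target: ((5+y)*6)): (((5+y)*6)+((5+y)*7)) -> (((5*6)+(y*6))+((5+y)*7))
Apply DISTRIBUTE at R (target: ((5+y)*7)): (((5*6)+(y*6))+((5+y)*7)) -> (((5*6)+(y*6))+((5*7)+(y*7)))
Apply SIMPLIFY at LL (target: (5*6)): (((5*6)+(y*6))+((5*7)+(y*7))) -> ((30+(y*6))+((5*7)+(y*7)))
Apply SIMPLIFY at RL (target: (5*7)): ((30+(y*6))+((5*7)+(y*7))) -> ((30+(y*6))+(35+(y*7)))
Apply SUBST(y,3): ((30+(y*6))+(35+(y*7))) -> ((30+(3*6))+(35+(3*7)))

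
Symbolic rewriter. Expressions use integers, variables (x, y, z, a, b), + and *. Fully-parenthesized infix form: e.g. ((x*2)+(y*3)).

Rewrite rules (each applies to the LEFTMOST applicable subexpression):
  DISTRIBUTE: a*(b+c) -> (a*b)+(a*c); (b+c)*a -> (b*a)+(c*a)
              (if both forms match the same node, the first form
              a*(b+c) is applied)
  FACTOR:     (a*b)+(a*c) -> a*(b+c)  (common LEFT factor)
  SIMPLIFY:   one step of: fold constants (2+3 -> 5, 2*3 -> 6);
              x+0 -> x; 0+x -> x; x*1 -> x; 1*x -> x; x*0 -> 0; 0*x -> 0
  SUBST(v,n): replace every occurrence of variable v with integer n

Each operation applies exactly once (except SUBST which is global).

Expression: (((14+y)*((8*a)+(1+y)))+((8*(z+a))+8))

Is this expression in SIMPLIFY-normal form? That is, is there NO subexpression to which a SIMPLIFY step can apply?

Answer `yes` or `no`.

Expression: (((14+y)*((8*a)+(1+y)))+((8*(z+a))+8))
Scanning for simplifiable subexpressions (pre-order)...
  at root: (((14+y)*((8*a)+(1+y)))+((8*(z+a))+8)) (not simplifiable)
  at L: ((14+y)*((8*a)+(1+y))) (not simplifiable)
  at LL: (14+y) (not simplifiable)
  at LR: ((8*a)+(1+y)) (not simplifiable)
  at LRL: (8*a) (not simplifiable)
  at LRR: (1+y) (not simplifiable)
  at R: ((8*(z+a))+8) (not simplifiable)
  at RL: (8*(z+a)) (not simplifiable)
  at RLR: (z+a) (not simplifiable)
Result: no simplifiable subexpression found -> normal form.

Answer: yes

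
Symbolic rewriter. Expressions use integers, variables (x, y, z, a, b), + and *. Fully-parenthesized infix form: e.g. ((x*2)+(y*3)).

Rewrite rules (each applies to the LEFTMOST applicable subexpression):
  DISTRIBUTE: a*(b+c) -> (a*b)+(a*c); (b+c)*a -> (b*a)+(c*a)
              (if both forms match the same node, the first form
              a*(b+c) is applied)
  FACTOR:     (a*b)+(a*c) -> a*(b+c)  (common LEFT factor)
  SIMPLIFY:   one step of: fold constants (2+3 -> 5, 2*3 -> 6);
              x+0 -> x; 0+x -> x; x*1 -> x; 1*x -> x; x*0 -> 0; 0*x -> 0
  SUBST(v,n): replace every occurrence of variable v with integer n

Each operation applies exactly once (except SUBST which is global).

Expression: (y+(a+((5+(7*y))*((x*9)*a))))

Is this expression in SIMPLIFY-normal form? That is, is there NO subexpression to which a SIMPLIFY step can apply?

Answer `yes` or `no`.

Answer: yes

Derivation:
Expression: (y+(a+((5+(7*y))*((x*9)*a))))
Scanning for simplifiable subexpressions (pre-order)...
  at root: (y+(a+((5+(7*y))*((x*9)*a)))) (not simplifiable)
  at R: (a+((5+(7*y))*((x*9)*a))) (not simplifiable)
  at RR: ((5+(7*y))*((x*9)*a)) (not simplifiable)
  at RRL: (5+(7*y)) (not simplifiable)
  at RRLR: (7*y) (not simplifiable)
  at RRR: ((x*9)*a) (not simplifiable)
  at RRRL: (x*9) (not simplifiable)
Result: no simplifiable subexpression found -> normal form.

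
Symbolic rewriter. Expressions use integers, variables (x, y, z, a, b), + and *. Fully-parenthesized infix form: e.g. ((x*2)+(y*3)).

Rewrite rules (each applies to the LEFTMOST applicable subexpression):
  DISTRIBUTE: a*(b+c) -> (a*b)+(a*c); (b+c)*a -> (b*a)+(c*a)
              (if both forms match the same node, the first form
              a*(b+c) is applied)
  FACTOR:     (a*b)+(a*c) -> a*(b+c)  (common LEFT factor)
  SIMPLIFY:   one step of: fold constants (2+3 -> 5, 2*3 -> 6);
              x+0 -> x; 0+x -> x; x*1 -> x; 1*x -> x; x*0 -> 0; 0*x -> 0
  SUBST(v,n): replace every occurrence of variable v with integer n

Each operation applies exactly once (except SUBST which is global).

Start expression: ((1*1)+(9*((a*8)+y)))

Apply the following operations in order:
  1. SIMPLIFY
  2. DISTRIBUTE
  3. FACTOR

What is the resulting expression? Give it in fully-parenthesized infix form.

Answer: (1+(9*((a*8)+y)))

Derivation:
Start: ((1*1)+(9*((a*8)+y)))
Apply SIMPLIFY at L (target: (1*1)): ((1*1)+(9*((a*8)+y))) -> (1+(9*((a*8)+y)))
Apply DISTRIBUTE at R (target: (9*((a*8)+y))): (1+(9*((a*8)+y))) -> (1+((9*(a*8))+(9*y)))
Apply FACTOR at R (target: ((9*(a*8))+(9*y))): (1+((9*(a*8))+(9*y))) -> (1+(9*((a*8)+y)))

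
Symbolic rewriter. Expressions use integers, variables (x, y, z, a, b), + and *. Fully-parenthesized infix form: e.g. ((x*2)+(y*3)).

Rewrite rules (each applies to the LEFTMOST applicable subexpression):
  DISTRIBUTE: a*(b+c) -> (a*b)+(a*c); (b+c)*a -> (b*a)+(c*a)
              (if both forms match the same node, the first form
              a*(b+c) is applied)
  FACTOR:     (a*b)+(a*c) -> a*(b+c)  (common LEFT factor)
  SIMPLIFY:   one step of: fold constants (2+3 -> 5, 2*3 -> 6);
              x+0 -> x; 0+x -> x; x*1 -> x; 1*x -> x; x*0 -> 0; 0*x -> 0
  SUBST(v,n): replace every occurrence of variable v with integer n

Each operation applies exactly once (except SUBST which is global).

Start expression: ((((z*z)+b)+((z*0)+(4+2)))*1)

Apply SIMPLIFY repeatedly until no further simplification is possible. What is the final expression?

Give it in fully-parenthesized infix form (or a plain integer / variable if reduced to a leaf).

Answer: (((z*z)+b)+6)

Derivation:
Start: ((((z*z)+b)+((z*0)+(4+2)))*1)
Step 1: at root: ((((z*z)+b)+((z*0)+(4+2)))*1) -> (((z*z)+b)+((z*0)+(4+2))); overall: ((((z*z)+b)+((z*0)+(4+2)))*1) -> (((z*z)+b)+((z*0)+(4+2)))
Step 2: at RL: (z*0) -> 0; overall: (((z*z)+b)+((z*0)+(4+2))) -> (((z*z)+b)+(0+(4+2)))
Step 3: at R: (0+(4+2)) -> (4+2); overall: (((z*z)+b)+(0+(4+2))) -> (((z*z)+b)+(4+2))
Step 4: at R: (4+2) -> 6; overall: (((z*z)+b)+(4+2)) -> (((z*z)+b)+6)
Fixed point: (((z*z)+b)+6)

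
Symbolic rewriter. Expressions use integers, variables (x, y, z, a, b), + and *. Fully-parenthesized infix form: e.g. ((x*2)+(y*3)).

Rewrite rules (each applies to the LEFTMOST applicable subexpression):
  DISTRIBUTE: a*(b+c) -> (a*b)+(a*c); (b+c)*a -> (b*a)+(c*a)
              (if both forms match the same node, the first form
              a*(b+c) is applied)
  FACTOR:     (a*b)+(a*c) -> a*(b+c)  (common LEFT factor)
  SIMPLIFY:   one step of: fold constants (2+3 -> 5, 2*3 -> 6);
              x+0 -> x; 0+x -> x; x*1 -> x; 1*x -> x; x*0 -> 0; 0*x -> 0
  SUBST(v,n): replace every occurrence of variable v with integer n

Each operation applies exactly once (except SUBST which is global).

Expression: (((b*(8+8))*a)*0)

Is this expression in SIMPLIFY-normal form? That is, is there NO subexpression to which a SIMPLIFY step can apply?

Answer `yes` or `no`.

Expression: (((b*(8+8))*a)*0)
Scanning for simplifiable subexpressions (pre-order)...
  at root: (((b*(8+8))*a)*0) (SIMPLIFIABLE)
  at L: ((b*(8+8))*a) (not simplifiable)
  at LL: (b*(8+8)) (not simplifiable)
  at LLR: (8+8) (SIMPLIFIABLE)
Found simplifiable subexpr at path root: (((b*(8+8))*a)*0)
One SIMPLIFY step would give: 0
-> NOT in normal form.

Answer: no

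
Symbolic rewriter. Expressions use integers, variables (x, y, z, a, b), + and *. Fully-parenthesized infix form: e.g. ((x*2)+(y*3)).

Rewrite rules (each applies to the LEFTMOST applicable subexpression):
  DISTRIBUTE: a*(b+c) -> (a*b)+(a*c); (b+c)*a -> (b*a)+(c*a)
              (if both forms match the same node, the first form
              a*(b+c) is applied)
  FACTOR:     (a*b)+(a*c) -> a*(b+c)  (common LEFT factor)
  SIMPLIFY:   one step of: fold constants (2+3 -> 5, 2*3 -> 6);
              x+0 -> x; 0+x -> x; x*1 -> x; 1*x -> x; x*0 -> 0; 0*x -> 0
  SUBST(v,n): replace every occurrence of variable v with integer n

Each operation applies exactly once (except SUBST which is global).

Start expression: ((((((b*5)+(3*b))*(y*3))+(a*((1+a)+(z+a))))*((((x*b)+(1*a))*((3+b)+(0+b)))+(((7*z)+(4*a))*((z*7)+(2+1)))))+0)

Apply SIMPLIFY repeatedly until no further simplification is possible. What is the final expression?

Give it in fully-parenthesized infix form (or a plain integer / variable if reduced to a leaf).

Answer: (((((b*5)+(3*b))*(y*3))+(a*((1+a)+(z+a))))*((((x*b)+a)*((3+b)+b))+(((7*z)+(4*a))*((z*7)+3))))

Derivation:
Start: ((((((b*5)+(3*b))*(y*3))+(a*((1+a)+(z+a))))*((((x*b)+(1*a))*((3+b)+(0+b)))+(((7*z)+(4*a))*((z*7)+(2+1)))))+0)
Step 1: at root: ((((((b*5)+(3*b))*(y*3))+(a*((1+a)+(z+a))))*((((x*b)+(1*a))*((3+b)+(0+b)))+(((7*z)+(4*a))*((z*7)+(2+1)))))+0) -> (((((b*5)+(3*b))*(y*3))+(a*((1+a)+(z+a))))*((((x*b)+(1*a))*((3+b)+(0+b)))+(((7*z)+(4*a))*((z*7)+(2+1))))); overall: ((((((b*5)+(3*b))*(y*3))+(a*((1+a)+(z+a))))*((((x*b)+(1*a))*((3+b)+(0+b)))+(((7*z)+(4*a))*((z*7)+(2+1)))))+0) -> (((((b*5)+(3*b))*(y*3))+(a*((1+a)+(z+a))))*((((x*b)+(1*a))*((3+b)+(0+b)))+(((7*z)+(4*a))*((z*7)+(2+1)))))
Step 2: at RLLR: (1*a) -> a; overall: (((((b*5)+(3*b))*(y*3))+(a*((1+a)+(z+a))))*((((x*b)+(1*a))*((3+b)+(0+b)))+(((7*z)+(4*a))*((z*7)+(2+1))))) -> (((((b*5)+(3*b))*(y*3))+(a*((1+a)+(z+a))))*((((x*b)+a)*((3+b)+(0+b)))+(((7*z)+(4*a))*((z*7)+(2+1)))))
Step 3: at RLRR: (0+b) -> b; overall: (((((b*5)+(3*b))*(y*3))+(a*((1+a)+(z+a))))*((((x*b)+a)*((3+b)+(0+b)))+(((7*z)+(4*a))*((z*7)+(2+1))))) -> (((((b*5)+(3*b))*(y*3))+(a*((1+a)+(z+a))))*((((x*b)+a)*((3+b)+b))+(((7*z)+(4*a))*((z*7)+(2+1)))))
Step 4: at RRRR: (2+1) -> 3; overall: (((((b*5)+(3*b))*(y*3))+(a*((1+a)+(z+a))))*((((x*b)+a)*((3+b)+b))+(((7*z)+(4*a))*((z*7)+(2+1))))) -> (((((b*5)+(3*b))*(y*3))+(a*((1+a)+(z+a))))*((((x*b)+a)*((3+b)+b))+(((7*z)+(4*a))*((z*7)+3))))
Fixed point: (((((b*5)+(3*b))*(y*3))+(a*((1+a)+(z+a))))*((((x*b)+a)*((3+b)+b))+(((7*z)+(4*a))*((z*7)+3))))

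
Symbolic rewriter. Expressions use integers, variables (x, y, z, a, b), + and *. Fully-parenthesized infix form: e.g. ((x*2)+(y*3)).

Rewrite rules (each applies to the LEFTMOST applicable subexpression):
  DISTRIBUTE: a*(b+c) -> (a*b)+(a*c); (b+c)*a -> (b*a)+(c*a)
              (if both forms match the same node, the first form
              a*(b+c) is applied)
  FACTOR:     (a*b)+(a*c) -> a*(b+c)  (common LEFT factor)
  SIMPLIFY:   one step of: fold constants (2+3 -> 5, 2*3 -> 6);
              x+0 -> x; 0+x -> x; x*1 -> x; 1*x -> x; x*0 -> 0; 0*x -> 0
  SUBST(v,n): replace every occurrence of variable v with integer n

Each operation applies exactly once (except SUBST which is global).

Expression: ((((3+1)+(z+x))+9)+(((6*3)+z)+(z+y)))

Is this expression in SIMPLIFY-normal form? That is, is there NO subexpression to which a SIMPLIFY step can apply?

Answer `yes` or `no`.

Expression: ((((3+1)+(z+x))+9)+(((6*3)+z)+(z+y)))
Scanning for simplifiable subexpressions (pre-order)...
  at root: ((((3+1)+(z+x))+9)+(((6*3)+z)+(z+y))) (not simplifiable)
  at L: (((3+1)+(z+x))+9) (not simplifiable)
  at LL: ((3+1)+(z+x)) (not simplifiable)
  at LLL: (3+1) (SIMPLIFIABLE)
  at LLR: (z+x) (not simplifiable)
  at R: (((6*3)+z)+(z+y)) (not simplifiable)
  at RL: ((6*3)+z) (not simplifiable)
  at RLL: (6*3) (SIMPLIFIABLE)
  at RR: (z+y) (not simplifiable)
Found simplifiable subexpr at path LLL: (3+1)
One SIMPLIFY step would give: (((4+(z+x))+9)+(((6*3)+z)+(z+y)))
-> NOT in normal form.

Answer: no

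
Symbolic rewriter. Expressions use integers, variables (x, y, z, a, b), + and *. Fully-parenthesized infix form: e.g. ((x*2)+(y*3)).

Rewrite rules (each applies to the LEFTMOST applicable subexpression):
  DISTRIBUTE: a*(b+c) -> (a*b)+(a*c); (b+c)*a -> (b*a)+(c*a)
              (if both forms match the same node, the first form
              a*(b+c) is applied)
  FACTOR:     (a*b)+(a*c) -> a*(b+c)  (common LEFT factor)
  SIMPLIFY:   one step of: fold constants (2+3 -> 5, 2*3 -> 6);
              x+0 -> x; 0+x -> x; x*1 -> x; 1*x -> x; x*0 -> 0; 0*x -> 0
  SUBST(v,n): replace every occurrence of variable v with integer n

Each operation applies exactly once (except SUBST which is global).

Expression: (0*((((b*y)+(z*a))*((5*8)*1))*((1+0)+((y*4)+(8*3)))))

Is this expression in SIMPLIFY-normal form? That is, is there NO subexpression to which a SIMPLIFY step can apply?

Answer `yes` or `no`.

Expression: (0*((((b*y)+(z*a))*((5*8)*1))*((1+0)+((y*4)+(8*3)))))
Scanning for simplifiable subexpressions (pre-order)...
  at root: (0*((((b*y)+(z*a))*((5*8)*1))*((1+0)+((y*4)+(8*3))))) (SIMPLIFIABLE)
  at R: ((((b*y)+(z*a))*((5*8)*1))*((1+0)+((y*4)+(8*3)))) (not simplifiable)
  at RL: (((b*y)+(z*a))*((5*8)*1)) (not simplifiable)
  at RLL: ((b*y)+(z*a)) (not simplifiable)
  at RLLL: (b*y) (not simplifiable)
  at RLLR: (z*a) (not simplifiable)
  at RLR: ((5*8)*1) (SIMPLIFIABLE)
  at RLRL: (5*8) (SIMPLIFIABLE)
  at RR: ((1+0)+((y*4)+(8*3))) (not simplifiable)
  at RRL: (1+0) (SIMPLIFIABLE)
  at RRR: ((y*4)+(8*3)) (not simplifiable)
  at RRRL: (y*4) (not simplifiable)
  at RRRR: (8*3) (SIMPLIFIABLE)
Found simplifiable subexpr at path root: (0*((((b*y)+(z*a))*((5*8)*1))*((1+0)+((y*4)+(8*3)))))
One SIMPLIFY step would give: 0
-> NOT in normal form.

Answer: no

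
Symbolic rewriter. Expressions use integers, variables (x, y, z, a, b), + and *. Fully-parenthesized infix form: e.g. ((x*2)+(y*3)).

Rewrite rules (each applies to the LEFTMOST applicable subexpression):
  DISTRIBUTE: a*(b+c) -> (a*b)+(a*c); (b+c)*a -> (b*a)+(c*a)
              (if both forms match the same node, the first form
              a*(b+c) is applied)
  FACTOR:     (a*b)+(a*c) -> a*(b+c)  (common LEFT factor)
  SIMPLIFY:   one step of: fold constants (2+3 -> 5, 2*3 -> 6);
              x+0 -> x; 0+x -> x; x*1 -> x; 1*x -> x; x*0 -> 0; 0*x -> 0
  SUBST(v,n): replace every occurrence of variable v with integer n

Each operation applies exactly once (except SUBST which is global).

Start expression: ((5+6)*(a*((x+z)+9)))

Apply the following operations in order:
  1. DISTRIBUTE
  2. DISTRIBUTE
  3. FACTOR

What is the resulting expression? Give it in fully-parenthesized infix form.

Answer: ((5*(a*((x+z)+9)))+(6*(a*((x+z)+9))))

Derivation:
Start: ((5+6)*(a*((x+z)+9)))
Apply DISTRIBUTE at root (target: ((5+6)*(a*((x+z)+9)))): ((5+6)*(a*((x+z)+9))) -> ((5*(a*((x+z)+9)))+(6*(a*((x+z)+9))))
Apply DISTRIBUTE at LR (target: (a*((x+z)+9))): ((5*(a*((x+z)+9)))+(6*(a*((x+z)+9)))) -> ((5*((a*(x+z))+(a*9)))+(6*(a*((x+z)+9))))
Apply FACTOR at LR (target: ((a*(x+z))+(a*9))): ((5*((a*(x+z))+(a*9)))+(6*(a*((x+z)+9)))) -> ((5*(a*((x+z)+9)))+(6*(a*((x+z)+9))))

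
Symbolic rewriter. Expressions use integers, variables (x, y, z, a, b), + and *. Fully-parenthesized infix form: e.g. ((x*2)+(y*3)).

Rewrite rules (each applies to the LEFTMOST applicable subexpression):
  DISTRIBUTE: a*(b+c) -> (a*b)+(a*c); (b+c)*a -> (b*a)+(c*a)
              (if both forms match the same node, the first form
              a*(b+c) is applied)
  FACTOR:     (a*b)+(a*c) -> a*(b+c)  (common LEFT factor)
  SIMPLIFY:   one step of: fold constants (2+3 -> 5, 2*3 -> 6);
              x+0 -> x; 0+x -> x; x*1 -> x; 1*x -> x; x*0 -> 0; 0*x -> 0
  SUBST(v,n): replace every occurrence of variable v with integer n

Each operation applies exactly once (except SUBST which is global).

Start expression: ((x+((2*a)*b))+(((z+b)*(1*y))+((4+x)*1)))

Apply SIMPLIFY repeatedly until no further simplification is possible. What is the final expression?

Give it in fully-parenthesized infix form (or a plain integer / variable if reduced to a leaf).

Start: ((x+((2*a)*b))+(((z+b)*(1*y))+((4+x)*1)))
Step 1: at RLR: (1*y) -> y; overall: ((x+((2*a)*b))+(((z+b)*(1*y))+((4+x)*1))) -> ((x+((2*a)*b))+(((z+b)*y)+((4+x)*1)))
Step 2: at RR: ((4+x)*1) -> (4+x); overall: ((x+((2*a)*b))+(((z+b)*y)+((4+x)*1))) -> ((x+((2*a)*b))+(((z+b)*y)+(4+x)))
Fixed point: ((x+((2*a)*b))+(((z+b)*y)+(4+x)))

Answer: ((x+((2*a)*b))+(((z+b)*y)+(4+x)))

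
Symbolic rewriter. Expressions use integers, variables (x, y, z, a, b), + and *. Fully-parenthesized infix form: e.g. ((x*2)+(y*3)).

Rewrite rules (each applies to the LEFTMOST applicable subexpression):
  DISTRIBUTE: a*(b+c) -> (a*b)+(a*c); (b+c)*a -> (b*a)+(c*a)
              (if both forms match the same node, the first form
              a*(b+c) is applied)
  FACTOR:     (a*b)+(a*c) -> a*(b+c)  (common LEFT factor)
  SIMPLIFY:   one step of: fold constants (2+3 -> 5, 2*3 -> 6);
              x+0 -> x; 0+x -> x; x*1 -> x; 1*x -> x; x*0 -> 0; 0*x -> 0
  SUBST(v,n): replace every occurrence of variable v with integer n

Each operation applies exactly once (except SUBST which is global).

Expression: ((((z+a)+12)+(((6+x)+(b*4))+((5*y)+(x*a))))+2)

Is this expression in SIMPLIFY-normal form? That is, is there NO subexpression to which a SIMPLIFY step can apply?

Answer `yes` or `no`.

Expression: ((((z+a)+12)+(((6+x)+(b*4))+((5*y)+(x*a))))+2)
Scanning for simplifiable subexpressions (pre-order)...
  at root: ((((z+a)+12)+(((6+x)+(b*4))+((5*y)+(x*a))))+2) (not simplifiable)
  at L: (((z+a)+12)+(((6+x)+(b*4))+((5*y)+(x*a)))) (not simplifiable)
  at LL: ((z+a)+12) (not simplifiable)
  at LLL: (z+a) (not simplifiable)
  at LR: (((6+x)+(b*4))+((5*y)+(x*a))) (not simplifiable)
  at LRL: ((6+x)+(b*4)) (not simplifiable)
  at LRLL: (6+x) (not simplifiable)
  at LRLR: (b*4) (not simplifiable)
  at LRR: ((5*y)+(x*a)) (not simplifiable)
  at LRRL: (5*y) (not simplifiable)
  at LRRR: (x*a) (not simplifiable)
Result: no simplifiable subexpression found -> normal form.

Answer: yes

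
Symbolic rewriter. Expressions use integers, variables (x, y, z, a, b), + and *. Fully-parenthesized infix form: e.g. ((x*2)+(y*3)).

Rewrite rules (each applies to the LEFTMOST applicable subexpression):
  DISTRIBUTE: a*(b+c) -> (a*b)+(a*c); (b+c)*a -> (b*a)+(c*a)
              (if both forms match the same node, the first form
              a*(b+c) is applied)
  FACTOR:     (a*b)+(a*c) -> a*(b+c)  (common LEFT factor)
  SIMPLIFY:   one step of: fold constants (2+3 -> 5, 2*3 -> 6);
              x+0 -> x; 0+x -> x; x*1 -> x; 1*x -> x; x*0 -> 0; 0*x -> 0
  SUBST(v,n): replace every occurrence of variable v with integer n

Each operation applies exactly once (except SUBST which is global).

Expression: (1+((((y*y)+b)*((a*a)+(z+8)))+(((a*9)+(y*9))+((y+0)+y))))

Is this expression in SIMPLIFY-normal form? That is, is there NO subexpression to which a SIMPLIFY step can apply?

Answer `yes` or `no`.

Answer: no

Derivation:
Expression: (1+((((y*y)+b)*((a*a)+(z+8)))+(((a*9)+(y*9))+((y+0)+y))))
Scanning for simplifiable subexpressions (pre-order)...
  at root: (1+((((y*y)+b)*((a*a)+(z+8)))+(((a*9)+(y*9))+((y+0)+y)))) (not simplifiable)
  at R: ((((y*y)+b)*((a*a)+(z+8)))+(((a*9)+(y*9))+((y+0)+y))) (not simplifiable)
  at RL: (((y*y)+b)*((a*a)+(z+8))) (not simplifiable)
  at RLL: ((y*y)+b) (not simplifiable)
  at RLLL: (y*y) (not simplifiable)
  at RLR: ((a*a)+(z+8)) (not simplifiable)
  at RLRL: (a*a) (not simplifiable)
  at RLRR: (z+8) (not simplifiable)
  at RR: (((a*9)+(y*9))+((y+0)+y)) (not simplifiable)
  at RRL: ((a*9)+(y*9)) (not simplifiable)
  at RRLL: (a*9) (not simplifiable)
  at RRLR: (y*9) (not simplifiable)
  at RRR: ((y+0)+y) (not simplifiable)
  at RRRL: (y+0) (SIMPLIFIABLE)
Found simplifiable subexpr at path RRRL: (y+0)
One SIMPLIFY step would give: (1+((((y*y)+b)*((a*a)+(z+8)))+(((a*9)+(y*9))+(y+y))))
-> NOT in normal form.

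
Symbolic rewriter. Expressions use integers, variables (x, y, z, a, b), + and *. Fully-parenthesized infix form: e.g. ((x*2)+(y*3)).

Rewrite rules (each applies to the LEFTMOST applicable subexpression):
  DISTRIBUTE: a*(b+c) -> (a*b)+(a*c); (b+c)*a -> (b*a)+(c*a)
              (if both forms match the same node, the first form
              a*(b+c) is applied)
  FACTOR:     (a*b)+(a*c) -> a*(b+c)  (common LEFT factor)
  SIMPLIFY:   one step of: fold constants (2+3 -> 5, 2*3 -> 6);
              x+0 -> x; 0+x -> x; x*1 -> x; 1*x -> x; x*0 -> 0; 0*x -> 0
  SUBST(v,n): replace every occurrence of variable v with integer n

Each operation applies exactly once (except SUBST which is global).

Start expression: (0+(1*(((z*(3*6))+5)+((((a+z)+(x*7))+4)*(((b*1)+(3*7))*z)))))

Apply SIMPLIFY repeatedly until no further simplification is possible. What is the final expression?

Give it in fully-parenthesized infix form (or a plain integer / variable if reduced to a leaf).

Start: (0+(1*(((z*(3*6))+5)+((((a+z)+(x*7))+4)*(((b*1)+(3*7))*z)))))
Step 1: at root: (0+(1*(((z*(3*6))+5)+((((a+z)+(x*7))+4)*(((b*1)+(3*7))*z))))) -> (1*(((z*(3*6))+5)+((((a+z)+(x*7))+4)*(((b*1)+(3*7))*z)))); overall: (0+(1*(((z*(3*6))+5)+((((a+z)+(x*7))+4)*(((b*1)+(3*7))*z))))) -> (1*(((z*(3*6))+5)+((((a+z)+(x*7))+4)*(((b*1)+(3*7))*z))))
Step 2: at root: (1*(((z*(3*6))+5)+((((a+z)+(x*7))+4)*(((b*1)+(3*7))*z)))) -> (((z*(3*6))+5)+((((a+z)+(x*7))+4)*(((b*1)+(3*7))*z))); overall: (1*(((z*(3*6))+5)+((((a+z)+(x*7))+4)*(((b*1)+(3*7))*z)))) -> (((z*(3*6))+5)+((((a+z)+(x*7))+4)*(((b*1)+(3*7))*z)))
Step 3: at LLR: (3*6) -> 18; overall: (((z*(3*6))+5)+((((a+z)+(x*7))+4)*(((b*1)+(3*7))*z))) -> (((z*18)+5)+((((a+z)+(x*7))+4)*(((b*1)+(3*7))*z)))
Step 4: at RRLL: (b*1) -> b; overall: (((z*18)+5)+((((a+z)+(x*7))+4)*(((b*1)+(3*7))*z))) -> (((z*18)+5)+((((a+z)+(x*7))+4)*((b+(3*7))*z)))
Step 5: at RRLR: (3*7) -> 21; overall: (((z*18)+5)+((((a+z)+(x*7))+4)*((b+(3*7))*z))) -> (((z*18)+5)+((((a+z)+(x*7))+4)*((b+21)*z)))
Fixed point: (((z*18)+5)+((((a+z)+(x*7))+4)*((b+21)*z)))

Answer: (((z*18)+5)+((((a+z)+(x*7))+4)*((b+21)*z)))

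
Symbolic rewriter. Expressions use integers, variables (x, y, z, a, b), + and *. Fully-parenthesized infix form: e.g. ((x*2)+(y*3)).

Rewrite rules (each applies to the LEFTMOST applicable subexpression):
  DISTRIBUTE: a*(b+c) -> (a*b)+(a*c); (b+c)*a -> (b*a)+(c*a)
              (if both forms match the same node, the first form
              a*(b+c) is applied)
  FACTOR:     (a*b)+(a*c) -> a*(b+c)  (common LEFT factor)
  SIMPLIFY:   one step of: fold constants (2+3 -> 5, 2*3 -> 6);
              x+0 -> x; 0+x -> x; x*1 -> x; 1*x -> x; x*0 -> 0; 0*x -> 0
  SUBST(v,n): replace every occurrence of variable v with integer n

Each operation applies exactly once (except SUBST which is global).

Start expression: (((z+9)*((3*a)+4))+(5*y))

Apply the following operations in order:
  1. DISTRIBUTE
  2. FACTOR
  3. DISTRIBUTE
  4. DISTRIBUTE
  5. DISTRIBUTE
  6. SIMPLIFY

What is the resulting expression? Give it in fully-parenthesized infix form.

Start: (((z+9)*((3*a)+4))+(5*y))
Apply DISTRIBUTE at L (target: ((z+9)*((3*a)+4))): (((z+9)*((3*a)+4))+(5*y)) -> ((((z+9)*(3*a))+((z+9)*4))+(5*y))
Apply FACTOR at L (target: (((z+9)*(3*a))+((z+9)*4))): ((((z+9)*(3*a))+((z+9)*4))+(5*y)) -> (((z+9)*((3*a)+4))+(5*y))
Apply DISTRIBUTE at L (target: ((z+9)*((3*a)+4))): (((z+9)*((3*a)+4))+(5*y)) -> ((((z+9)*(3*a))+((z+9)*4))+(5*y))
Apply DISTRIBUTE at LL (target: ((z+9)*(3*a))): ((((z+9)*(3*a))+((z+9)*4))+(5*y)) -> ((((z*(3*a))+(9*(3*a)))+((z+9)*4))+(5*y))
Apply DISTRIBUTE at LR (target: ((z+9)*4)): ((((z*(3*a))+(9*(3*a)))+((z+9)*4))+(5*y)) -> ((((z*(3*a))+(9*(3*a)))+((z*4)+(9*4)))+(5*y))
Apply SIMPLIFY at LRR (target: (9*4)): ((((z*(3*a))+(9*(3*a)))+((z*4)+(9*4)))+(5*y)) -> ((((z*(3*a))+(9*(3*a)))+((z*4)+36))+(5*y))

Answer: ((((z*(3*a))+(9*(3*a)))+((z*4)+36))+(5*y))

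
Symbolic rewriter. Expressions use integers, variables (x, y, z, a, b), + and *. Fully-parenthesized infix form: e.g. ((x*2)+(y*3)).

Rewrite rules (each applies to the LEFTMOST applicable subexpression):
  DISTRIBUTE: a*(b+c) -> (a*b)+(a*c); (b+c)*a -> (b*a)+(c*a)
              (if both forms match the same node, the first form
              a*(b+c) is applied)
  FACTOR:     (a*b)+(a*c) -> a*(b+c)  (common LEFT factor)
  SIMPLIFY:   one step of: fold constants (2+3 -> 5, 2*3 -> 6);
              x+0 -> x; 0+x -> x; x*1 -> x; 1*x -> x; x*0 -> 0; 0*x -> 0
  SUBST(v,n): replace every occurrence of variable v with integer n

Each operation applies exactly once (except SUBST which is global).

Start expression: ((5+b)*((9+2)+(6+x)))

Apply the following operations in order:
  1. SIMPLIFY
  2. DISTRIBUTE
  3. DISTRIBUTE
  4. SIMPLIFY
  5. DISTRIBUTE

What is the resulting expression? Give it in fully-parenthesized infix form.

Start: ((5+b)*((9+2)+(6+x)))
Apply SIMPLIFY at RL (target: (9+2)): ((5+b)*((9+2)+(6+x))) -> ((5+b)*(11+(6+x)))
Apply DISTRIBUTE at root (target: ((5+b)*(11+(6+x)))): ((5+b)*(11+(6+x))) -> (((5+b)*11)+((5+b)*(6+x)))
Apply DISTRIBUTE at L (target: ((5+b)*11)): (((5+b)*11)+((5+b)*(6+x))) -> (((5*11)+(b*11))+((5+b)*(6+x)))
Apply SIMPLIFY at LL (target: (5*11)): (((5*11)+(b*11))+((5+b)*(6+x))) -> ((55+(b*11))+((5+b)*(6+x)))
Apply DISTRIBUTE at R (target: ((5+b)*(6+x))): ((55+(b*11))+((5+b)*(6+x))) -> ((55+(b*11))+(((5+b)*6)+((5+b)*x)))

Answer: ((55+(b*11))+(((5+b)*6)+((5+b)*x)))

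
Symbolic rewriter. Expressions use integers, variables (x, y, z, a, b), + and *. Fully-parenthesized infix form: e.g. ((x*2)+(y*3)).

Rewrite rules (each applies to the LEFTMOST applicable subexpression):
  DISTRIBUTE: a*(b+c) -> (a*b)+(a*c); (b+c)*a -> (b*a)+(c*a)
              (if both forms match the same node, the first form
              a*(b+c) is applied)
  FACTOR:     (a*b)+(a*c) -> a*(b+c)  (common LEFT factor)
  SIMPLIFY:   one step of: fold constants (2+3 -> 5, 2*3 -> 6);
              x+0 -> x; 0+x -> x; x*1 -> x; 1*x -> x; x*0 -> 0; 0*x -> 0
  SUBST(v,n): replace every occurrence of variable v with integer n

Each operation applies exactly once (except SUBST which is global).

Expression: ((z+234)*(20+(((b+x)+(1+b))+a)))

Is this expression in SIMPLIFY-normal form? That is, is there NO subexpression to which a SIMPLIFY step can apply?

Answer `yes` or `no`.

Answer: yes

Derivation:
Expression: ((z+234)*(20+(((b+x)+(1+b))+a)))
Scanning for simplifiable subexpressions (pre-order)...
  at root: ((z+234)*(20+(((b+x)+(1+b))+a))) (not simplifiable)
  at L: (z+234) (not simplifiable)
  at R: (20+(((b+x)+(1+b))+a)) (not simplifiable)
  at RR: (((b+x)+(1+b))+a) (not simplifiable)
  at RRL: ((b+x)+(1+b)) (not simplifiable)
  at RRLL: (b+x) (not simplifiable)
  at RRLR: (1+b) (not simplifiable)
Result: no simplifiable subexpression found -> normal form.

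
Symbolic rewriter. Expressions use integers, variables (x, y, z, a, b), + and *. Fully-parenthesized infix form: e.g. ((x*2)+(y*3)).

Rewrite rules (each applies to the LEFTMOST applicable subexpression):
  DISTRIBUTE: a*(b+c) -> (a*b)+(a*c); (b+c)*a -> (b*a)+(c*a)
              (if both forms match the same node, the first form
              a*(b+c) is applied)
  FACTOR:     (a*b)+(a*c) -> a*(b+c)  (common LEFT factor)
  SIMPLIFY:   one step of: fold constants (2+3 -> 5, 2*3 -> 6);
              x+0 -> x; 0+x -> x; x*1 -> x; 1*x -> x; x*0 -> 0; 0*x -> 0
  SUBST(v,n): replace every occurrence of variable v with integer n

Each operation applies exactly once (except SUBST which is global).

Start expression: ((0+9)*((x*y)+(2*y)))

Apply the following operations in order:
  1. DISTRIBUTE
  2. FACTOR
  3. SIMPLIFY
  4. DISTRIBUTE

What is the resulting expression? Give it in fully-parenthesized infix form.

Start: ((0+9)*((x*y)+(2*y)))
Apply DISTRIBUTE at root (target: ((0+9)*((x*y)+(2*y)))): ((0+9)*((x*y)+(2*y))) -> (((0+9)*(x*y))+((0+9)*(2*y)))
Apply FACTOR at root (target: (((0+9)*(x*y))+((0+9)*(2*y)))): (((0+9)*(x*y))+((0+9)*(2*y))) -> ((0+9)*((x*y)+(2*y)))
Apply SIMPLIFY at L (target: (0+9)): ((0+9)*((x*y)+(2*y))) -> (9*((x*y)+(2*y)))
Apply DISTRIBUTE at root (target: (9*((x*y)+(2*y)))): (9*((x*y)+(2*y))) -> ((9*(x*y))+(9*(2*y)))

Answer: ((9*(x*y))+(9*(2*y)))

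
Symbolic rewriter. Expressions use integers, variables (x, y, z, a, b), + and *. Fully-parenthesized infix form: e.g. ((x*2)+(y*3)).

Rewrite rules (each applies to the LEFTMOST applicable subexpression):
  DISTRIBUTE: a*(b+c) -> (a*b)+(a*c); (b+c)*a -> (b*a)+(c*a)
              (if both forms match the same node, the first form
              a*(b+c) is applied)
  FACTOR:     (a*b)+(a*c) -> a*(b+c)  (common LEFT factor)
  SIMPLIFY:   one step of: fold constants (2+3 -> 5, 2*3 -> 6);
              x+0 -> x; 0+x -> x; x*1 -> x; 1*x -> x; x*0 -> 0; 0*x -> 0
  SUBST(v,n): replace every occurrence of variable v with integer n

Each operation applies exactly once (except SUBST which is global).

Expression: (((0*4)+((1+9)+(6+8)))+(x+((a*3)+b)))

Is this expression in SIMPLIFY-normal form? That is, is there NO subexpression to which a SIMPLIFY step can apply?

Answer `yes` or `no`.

Answer: no

Derivation:
Expression: (((0*4)+((1+9)+(6+8)))+(x+((a*3)+b)))
Scanning for simplifiable subexpressions (pre-order)...
  at root: (((0*4)+((1+9)+(6+8)))+(x+((a*3)+b))) (not simplifiable)
  at L: ((0*4)+((1+9)+(6+8))) (not simplifiable)
  at LL: (0*4) (SIMPLIFIABLE)
  at LR: ((1+9)+(6+8)) (not simplifiable)
  at LRL: (1+9) (SIMPLIFIABLE)
  at LRR: (6+8) (SIMPLIFIABLE)
  at R: (x+((a*3)+b)) (not simplifiable)
  at RR: ((a*3)+b) (not simplifiable)
  at RRL: (a*3) (not simplifiable)
Found simplifiable subexpr at path LL: (0*4)
One SIMPLIFY step would give: ((0+((1+9)+(6+8)))+(x+((a*3)+b)))
-> NOT in normal form.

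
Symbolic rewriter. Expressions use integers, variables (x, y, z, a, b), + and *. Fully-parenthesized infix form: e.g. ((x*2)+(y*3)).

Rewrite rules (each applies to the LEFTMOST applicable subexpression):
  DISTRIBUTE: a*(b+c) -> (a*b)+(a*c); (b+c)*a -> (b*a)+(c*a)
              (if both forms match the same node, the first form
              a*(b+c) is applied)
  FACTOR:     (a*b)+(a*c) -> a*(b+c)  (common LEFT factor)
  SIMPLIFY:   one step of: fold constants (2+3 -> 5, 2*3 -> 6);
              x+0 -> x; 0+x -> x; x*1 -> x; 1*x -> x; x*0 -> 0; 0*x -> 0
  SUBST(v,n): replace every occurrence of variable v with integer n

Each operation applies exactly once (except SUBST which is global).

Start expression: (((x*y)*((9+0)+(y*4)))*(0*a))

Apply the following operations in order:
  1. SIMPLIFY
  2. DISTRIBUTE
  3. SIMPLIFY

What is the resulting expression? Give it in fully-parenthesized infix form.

Answer: ((((x*y)*9)+((x*y)*(y*4)))*0)

Derivation:
Start: (((x*y)*((9+0)+(y*4)))*(0*a))
Apply SIMPLIFY at LRL (target: (9+0)): (((x*y)*((9+0)+(y*4)))*(0*a)) -> (((x*y)*(9+(y*4)))*(0*a))
Apply DISTRIBUTE at L (target: ((x*y)*(9+(y*4)))): (((x*y)*(9+(y*4)))*(0*a)) -> ((((x*y)*9)+((x*y)*(y*4)))*(0*a))
Apply SIMPLIFY at R (target: (0*a)): ((((x*y)*9)+((x*y)*(y*4)))*(0*a)) -> ((((x*y)*9)+((x*y)*(y*4)))*0)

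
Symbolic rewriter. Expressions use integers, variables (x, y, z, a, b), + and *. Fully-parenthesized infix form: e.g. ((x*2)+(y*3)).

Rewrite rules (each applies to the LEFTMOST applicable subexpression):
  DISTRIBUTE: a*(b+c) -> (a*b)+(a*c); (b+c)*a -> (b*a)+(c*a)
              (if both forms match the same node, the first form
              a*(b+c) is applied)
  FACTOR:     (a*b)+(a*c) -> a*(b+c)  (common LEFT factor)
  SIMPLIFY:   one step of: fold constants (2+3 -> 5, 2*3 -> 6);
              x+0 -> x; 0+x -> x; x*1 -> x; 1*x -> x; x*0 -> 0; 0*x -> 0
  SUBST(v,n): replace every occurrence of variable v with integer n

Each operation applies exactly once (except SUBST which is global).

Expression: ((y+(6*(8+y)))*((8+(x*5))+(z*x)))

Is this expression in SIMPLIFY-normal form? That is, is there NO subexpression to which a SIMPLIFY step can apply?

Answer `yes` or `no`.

Answer: yes

Derivation:
Expression: ((y+(6*(8+y)))*((8+(x*5))+(z*x)))
Scanning for simplifiable subexpressions (pre-order)...
  at root: ((y+(6*(8+y)))*((8+(x*5))+(z*x))) (not simplifiable)
  at L: (y+(6*(8+y))) (not simplifiable)
  at LR: (6*(8+y)) (not simplifiable)
  at LRR: (8+y) (not simplifiable)
  at R: ((8+(x*5))+(z*x)) (not simplifiable)
  at RL: (8+(x*5)) (not simplifiable)
  at RLR: (x*5) (not simplifiable)
  at RR: (z*x) (not simplifiable)
Result: no simplifiable subexpression found -> normal form.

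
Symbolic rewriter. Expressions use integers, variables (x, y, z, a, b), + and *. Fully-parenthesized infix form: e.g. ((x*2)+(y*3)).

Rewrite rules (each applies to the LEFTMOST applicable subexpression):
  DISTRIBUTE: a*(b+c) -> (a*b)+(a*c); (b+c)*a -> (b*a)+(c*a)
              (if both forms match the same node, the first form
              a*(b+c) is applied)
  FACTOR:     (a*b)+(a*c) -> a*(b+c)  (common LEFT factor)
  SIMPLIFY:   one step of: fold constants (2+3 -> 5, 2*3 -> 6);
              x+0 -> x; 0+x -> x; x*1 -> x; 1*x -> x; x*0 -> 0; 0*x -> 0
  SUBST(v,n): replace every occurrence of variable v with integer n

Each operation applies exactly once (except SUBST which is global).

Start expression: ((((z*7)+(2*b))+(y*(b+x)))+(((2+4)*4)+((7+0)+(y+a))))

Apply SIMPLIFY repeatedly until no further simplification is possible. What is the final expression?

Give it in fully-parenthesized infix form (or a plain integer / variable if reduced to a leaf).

Answer: ((((z*7)+(2*b))+(y*(b+x)))+(24+(7+(y+a))))

Derivation:
Start: ((((z*7)+(2*b))+(y*(b+x)))+(((2+4)*4)+((7+0)+(y+a))))
Step 1: at RLL: (2+4) -> 6; overall: ((((z*7)+(2*b))+(y*(b+x)))+(((2+4)*4)+((7+0)+(y+a)))) -> ((((z*7)+(2*b))+(y*(b+x)))+((6*4)+((7+0)+(y+a))))
Step 2: at RL: (6*4) -> 24; overall: ((((z*7)+(2*b))+(y*(b+x)))+((6*4)+((7+0)+(y+a)))) -> ((((z*7)+(2*b))+(y*(b+x)))+(24+((7+0)+(y+a))))
Step 3: at RRL: (7+0) -> 7; overall: ((((z*7)+(2*b))+(y*(b+x)))+(24+((7+0)+(y+a)))) -> ((((z*7)+(2*b))+(y*(b+x)))+(24+(7+(y+a))))
Fixed point: ((((z*7)+(2*b))+(y*(b+x)))+(24+(7+(y+a))))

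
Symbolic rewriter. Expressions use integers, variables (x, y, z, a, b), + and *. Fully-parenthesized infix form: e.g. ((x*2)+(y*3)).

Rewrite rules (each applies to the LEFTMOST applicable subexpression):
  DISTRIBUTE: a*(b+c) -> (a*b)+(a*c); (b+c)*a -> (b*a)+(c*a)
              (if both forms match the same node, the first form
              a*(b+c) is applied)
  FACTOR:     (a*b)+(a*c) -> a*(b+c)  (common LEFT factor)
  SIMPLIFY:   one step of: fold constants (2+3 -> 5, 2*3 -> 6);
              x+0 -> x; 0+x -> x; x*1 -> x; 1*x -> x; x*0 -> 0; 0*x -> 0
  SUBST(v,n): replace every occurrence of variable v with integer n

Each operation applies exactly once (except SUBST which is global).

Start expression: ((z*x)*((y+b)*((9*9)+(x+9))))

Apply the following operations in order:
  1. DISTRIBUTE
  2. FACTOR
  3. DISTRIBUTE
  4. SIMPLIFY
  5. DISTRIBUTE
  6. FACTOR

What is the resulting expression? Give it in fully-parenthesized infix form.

Answer: ((z*x)*(((y+b)*81)+((y+b)*(x+9))))

Derivation:
Start: ((z*x)*((y+b)*((9*9)+(x+9))))
Apply DISTRIBUTE at R (target: ((y+b)*((9*9)+(x+9)))): ((z*x)*((y+b)*((9*9)+(x+9)))) -> ((z*x)*(((y+b)*(9*9))+((y+b)*(x+9))))
Apply FACTOR at R (target: (((y+b)*(9*9))+((y+b)*(x+9)))): ((z*x)*(((y+b)*(9*9))+((y+b)*(x+9)))) -> ((z*x)*((y+b)*((9*9)+(x+9))))
Apply DISTRIBUTE at R (target: ((y+b)*((9*9)+(x+9)))): ((z*x)*((y+b)*((9*9)+(x+9)))) -> ((z*x)*(((y+b)*(9*9))+((y+b)*(x+9))))
Apply SIMPLIFY at RLR (target: (9*9)): ((z*x)*(((y+b)*(9*9))+((y+b)*(x+9)))) -> ((z*x)*(((y+b)*81)+((y+b)*(x+9))))
Apply DISTRIBUTE at root (target: ((z*x)*(((y+b)*81)+((y+b)*(x+9))))): ((z*x)*(((y+b)*81)+((y+b)*(x+9)))) -> (((z*x)*((y+b)*81))+((z*x)*((y+b)*(x+9))))
Apply FACTOR at root (target: (((z*x)*((y+b)*81))+((z*x)*((y+b)*(x+9))))): (((z*x)*((y+b)*81))+((z*x)*((y+b)*(x+9)))) -> ((z*x)*(((y+b)*81)+((y+b)*(x+9))))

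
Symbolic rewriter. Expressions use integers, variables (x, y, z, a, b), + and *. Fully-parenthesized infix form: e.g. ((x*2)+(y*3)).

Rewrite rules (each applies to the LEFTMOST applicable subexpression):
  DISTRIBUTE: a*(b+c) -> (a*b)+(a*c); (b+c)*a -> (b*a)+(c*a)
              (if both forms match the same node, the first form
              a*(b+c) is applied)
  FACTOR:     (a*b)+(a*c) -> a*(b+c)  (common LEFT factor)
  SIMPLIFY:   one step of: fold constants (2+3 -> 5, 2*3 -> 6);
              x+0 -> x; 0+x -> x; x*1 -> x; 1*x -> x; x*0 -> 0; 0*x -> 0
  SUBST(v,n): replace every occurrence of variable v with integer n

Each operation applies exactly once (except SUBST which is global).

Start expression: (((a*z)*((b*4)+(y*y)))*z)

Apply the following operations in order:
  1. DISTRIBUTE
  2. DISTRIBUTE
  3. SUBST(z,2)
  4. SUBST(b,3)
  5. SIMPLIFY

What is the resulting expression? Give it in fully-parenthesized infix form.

Start: (((a*z)*((b*4)+(y*y)))*z)
Apply DISTRIBUTE at L (target: ((a*z)*((b*4)+(y*y)))): (((a*z)*((b*4)+(y*y)))*z) -> ((((a*z)*(b*4))+((a*z)*(y*y)))*z)
Apply DISTRIBUTE at root (target: ((((a*z)*(b*4))+((a*z)*(y*y)))*z)): ((((a*z)*(b*4))+((a*z)*(y*y)))*z) -> ((((a*z)*(b*4))*z)+(((a*z)*(y*y))*z))
Apply SUBST(z,2): ((((a*z)*(b*4))*z)+(((a*z)*(y*y))*z)) -> ((((a*2)*(b*4))*2)+(((a*2)*(y*y))*2))
Apply SUBST(b,3): ((((a*2)*(b*4))*2)+(((a*2)*(y*y))*2)) -> ((((a*2)*(3*4))*2)+(((a*2)*(y*y))*2))
Apply SIMPLIFY at LLR (target: (3*4)): ((((a*2)*(3*4))*2)+(((a*2)*(y*y))*2)) -> ((((a*2)*12)*2)+(((a*2)*(y*y))*2))

Answer: ((((a*2)*12)*2)+(((a*2)*(y*y))*2))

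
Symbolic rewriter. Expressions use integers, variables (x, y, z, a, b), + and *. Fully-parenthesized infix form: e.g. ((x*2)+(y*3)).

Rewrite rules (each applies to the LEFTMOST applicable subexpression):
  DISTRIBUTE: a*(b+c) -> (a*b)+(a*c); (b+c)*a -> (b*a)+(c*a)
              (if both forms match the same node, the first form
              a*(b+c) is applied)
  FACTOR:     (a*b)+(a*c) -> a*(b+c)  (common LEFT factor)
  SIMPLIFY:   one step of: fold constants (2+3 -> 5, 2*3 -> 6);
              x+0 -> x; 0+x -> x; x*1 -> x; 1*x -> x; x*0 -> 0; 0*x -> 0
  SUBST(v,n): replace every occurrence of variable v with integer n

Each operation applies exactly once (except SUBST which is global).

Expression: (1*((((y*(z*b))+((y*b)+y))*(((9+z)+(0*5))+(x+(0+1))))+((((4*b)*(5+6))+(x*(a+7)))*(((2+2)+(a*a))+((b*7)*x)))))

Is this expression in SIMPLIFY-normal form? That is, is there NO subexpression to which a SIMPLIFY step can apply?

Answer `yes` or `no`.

Answer: no

Derivation:
Expression: (1*((((y*(z*b))+((y*b)+y))*(((9+z)+(0*5))+(x+(0+1))))+((((4*b)*(5+6))+(x*(a+7)))*(((2+2)+(a*a))+((b*7)*x)))))
Scanning for simplifiable subexpressions (pre-order)...
  at root: (1*((((y*(z*b))+((y*b)+y))*(((9+z)+(0*5))+(x+(0+1))))+((((4*b)*(5+6))+(x*(a+7)))*(((2+2)+(a*a))+((b*7)*x))))) (SIMPLIFIABLE)
  at R: ((((y*(z*b))+((y*b)+y))*(((9+z)+(0*5))+(x+(0+1))))+((((4*b)*(5+6))+(x*(a+7)))*(((2+2)+(a*a))+((b*7)*x)))) (not simplifiable)
  at RL: (((y*(z*b))+((y*b)+y))*(((9+z)+(0*5))+(x+(0+1)))) (not simplifiable)
  at RLL: ((y*(z*b))+((y*b)+y)) (not simplifiable)
  at RLLL: (y*(z*b)) (not simplifiable)
  at RLLLR: (z*b) (not simplifiable)
  at RLLR: ((y*b)+y) (not simplifiable)
  at RLLRL: (y*b) (not simplifiable)
  at RLR: (((9+z)+(0*5))+(x+(0+1))) (not simplifiable)
  at RLRL: ((9+z)+(0*5)) (not simplifiable)
  at RLRLL: (9+z) (not simplifiable)
  at RLRLR: (0*5) (SIMPLIFIABLE)
  at RLRR: (x+(0+1)) (not simplifiable)
  at RLRRR: (0+1) (SIMPLIFIABLE)
  at RR: ((((4*b)*(5+6))+(x*(a+7)))*(((2+2)+(a*a))+((b*7)*x))) (not simplifiable)
  at RRL: (((4*b)*(5+6))+(x*(a+7))) (not simplifiable)
  at RRLL: ((4*b)*(5+6)) (not simplifiable)
  at RRLLL: (4*b) (not simplifiable)
  at RRLLR: (5+6) (SIMPLIFIABLE)
  at RRLR: (x*(a+7)) (not simplifiable)
  at RRLRR: (a+7) (not simplifiable)
  at RRR: (((2+2)+(a*a))+((b*7)*x)) (not simplifiable)
  at RRRL: ((2+2)+(a*a)) (not simplifiable)
  at RRRLL: (2+2) (SIMPLIFIABLE)
  at RRRLR: (a*a) (not simplifiable)
  at RRRR: ((b*7)*x) (not simplifiable)
  at RRRRL: (b*7) (not simplifiable)
Found simplifiable subexpr at path root: (1*((((y*(z*b))+((y*b)+y))*(((9+z)+(0*5))+(x+(0+1))))+((((4*b)*(5+6))+(x*(a+7)))*(((2+2)+(a*a))+((b*7)*x)))))
One SIMPLIFY step would give: ((((y*(z*b))+((y*b)+y))*(((9+z)+(0*5))+(x+(0+1))))+((((4*b)*(5+6))+(x*(a+7)))*(((2+2)+(a*a))+((b*7)*x))))
-> NOT in normal form.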